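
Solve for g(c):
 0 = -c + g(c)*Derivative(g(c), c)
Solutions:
 g(c) = -sqrt(C1 + c^2)
 g(c) = sqrt(C1 + c^2)


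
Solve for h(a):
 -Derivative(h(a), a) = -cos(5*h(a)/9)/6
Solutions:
 -a/6 - 9*log(sin(5*h(a)/9) - 1)/10 + 9*log(sin(5*h(a)/9) + 1)/10 = C1


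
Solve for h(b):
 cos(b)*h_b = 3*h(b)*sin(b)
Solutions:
 h(b) = C1/cos(b)^3


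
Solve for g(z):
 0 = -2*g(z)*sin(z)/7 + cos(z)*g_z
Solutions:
 g(z) = C1/cos(z)^(2/7)


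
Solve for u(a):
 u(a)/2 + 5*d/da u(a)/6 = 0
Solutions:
 u(a) = C1*exp(-3*a/5)


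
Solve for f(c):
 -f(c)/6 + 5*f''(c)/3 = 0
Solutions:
 f(c) = C1*exp(-sqrt(10)*c/10) + C2*exp(sqrt(10)*c/10)


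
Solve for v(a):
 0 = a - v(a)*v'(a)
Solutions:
 v(a) = -sqrt(C1 + a^2)
 v(a) = sqrt(C1 + a^2)


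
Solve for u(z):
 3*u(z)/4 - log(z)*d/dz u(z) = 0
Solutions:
 u(z) = C1*exp(3*li(z)/4)


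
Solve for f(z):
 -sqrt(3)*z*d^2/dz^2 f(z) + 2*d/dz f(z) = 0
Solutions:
 f(z) = C1 + C2*z^(1 + 2*sqrt(3)/3)


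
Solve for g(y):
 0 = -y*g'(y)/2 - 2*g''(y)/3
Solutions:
 g(y) = C1 + C2*erf(sqrt(6)*y/4)


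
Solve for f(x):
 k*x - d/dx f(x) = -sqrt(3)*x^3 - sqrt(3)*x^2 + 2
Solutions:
 f(x) = C1 + k*x^2/2 + sqrt(3)*x^4/4 + sqrt(3)*x^3/3 - 2*x


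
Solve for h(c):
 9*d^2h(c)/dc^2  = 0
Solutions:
 h(c) = C1 + C2*c


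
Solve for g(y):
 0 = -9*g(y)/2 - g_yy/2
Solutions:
 g(y) = C1*sin(3*y) + C2*cos(3*y)


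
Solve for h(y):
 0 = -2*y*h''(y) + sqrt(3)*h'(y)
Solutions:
 h(y) = C1 + C2*y^(sqrt(3)/2 + 1)


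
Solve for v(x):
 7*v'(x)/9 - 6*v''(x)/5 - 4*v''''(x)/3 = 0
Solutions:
 v(x) = C1 + C2*exp(-x*(-18*75^(1/3)/(175 + sqrt(40345))^(1/3) + 45^(1/3)*(175 + sqrt(40345))^(1/3))/60)*sin(3^(1/6)*5^(1/3)*x*(6*3^(2/3)*5^(1/3)/(175 + sqrt(40345))^(1/3) + (175 + sqrt(40345))^(1/3))/20) + C3*exp(-x*(-18*75^(1/3)/(175 + sqrt(40345))^(1/3) + 45^(1/3)*(175 + sqrt(40345))^(1/3))/60)*cos(3^(1/6)*5^(1/3)*x*(6*3^(2/3)*5^(1/3)/(175 + sqrt(40345))^(1/3) + (175 + sqrt(40345))^(1/3))/20) + C4*exp(x*(-18*75^(1/3)/(175 + sqrt(40345))^(1/3) + 45^(1/3)*(175 + sqrt(40345))^(1/3))/30)


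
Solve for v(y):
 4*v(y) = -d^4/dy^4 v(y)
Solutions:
 v(y) = (C1*sin(y) + C2*cos(y))*exp(-y) + (C3*sin(y) + C4*cos(y))*exp(y)


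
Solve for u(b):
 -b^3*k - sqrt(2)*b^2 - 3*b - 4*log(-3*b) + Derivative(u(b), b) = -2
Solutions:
 u(b) = C1 + b^4*k/4 + sqrt(2)*b^3/3 + 3*b^2/2 + 4*b*log(-b) + 2*b*(-3 + 2*log(3))


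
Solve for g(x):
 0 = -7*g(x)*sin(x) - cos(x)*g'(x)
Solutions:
 g(x) = C1*cos(x)^7


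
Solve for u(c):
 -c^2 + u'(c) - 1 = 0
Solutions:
 u(c) = C1 + c^3/3 + c


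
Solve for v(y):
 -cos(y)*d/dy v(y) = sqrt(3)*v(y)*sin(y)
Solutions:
 v(y) = C1*cos(y)^(sqrt(3))


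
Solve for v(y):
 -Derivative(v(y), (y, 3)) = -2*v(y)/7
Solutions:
 v(y) = C3*exp(2^(1/3)*7^(2/3)*y/7) + (C1*sin(2^(1/3)*sqrt(3)*7^(2/3)*y/14) + C2*cos(2^(1/3)*sqrt(3)*7^(2/3)*y/14))*exp(-2^(1/3)*7^(2/3)*y/14)


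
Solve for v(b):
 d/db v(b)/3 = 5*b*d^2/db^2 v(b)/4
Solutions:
 v(b) = C1 + C2*b^(19/15)


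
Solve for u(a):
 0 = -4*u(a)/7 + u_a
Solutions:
 u(a) = C1*exp(4*a/7)


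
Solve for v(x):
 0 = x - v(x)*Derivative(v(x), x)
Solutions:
 v(x) = -sqrt(C1 + x^2)
 v(x) = sqrt(C1 + x^2)


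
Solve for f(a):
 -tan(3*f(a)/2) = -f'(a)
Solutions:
 f(a) = -2*asin(C1*exp(3*a/2))/3 + 2*pi/3
 f(a) = 2*asin(C1*exp(3*a/2))/3


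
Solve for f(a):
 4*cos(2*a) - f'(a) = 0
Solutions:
 f(a) = C1 + 2*sin(2*a)


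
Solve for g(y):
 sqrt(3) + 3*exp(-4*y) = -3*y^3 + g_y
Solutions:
 g(y) = C1 + 3*y^4/4 + sqrt(3)*y - 3*exp(-4*y)/4


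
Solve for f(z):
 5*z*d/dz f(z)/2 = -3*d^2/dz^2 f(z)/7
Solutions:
 f(z) = C1 + C2*erf(sqrt(105)*z/6)


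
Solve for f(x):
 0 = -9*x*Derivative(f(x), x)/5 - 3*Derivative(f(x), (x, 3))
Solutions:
 f(x) = C1 + Integral(C2*airyai(-3^(1/3)*5^(2/3)*x/5) + C3*airybi(-3^(1/3)*5^(2/3)*x/5), x)


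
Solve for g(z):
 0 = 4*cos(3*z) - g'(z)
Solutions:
 g(z) = C1 + 4*sin(3*z)/3


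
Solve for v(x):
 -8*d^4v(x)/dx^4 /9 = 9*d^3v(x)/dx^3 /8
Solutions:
 v(x) = C1 + C2*x + C3*x^2 + C4*exp(-81*x/64)


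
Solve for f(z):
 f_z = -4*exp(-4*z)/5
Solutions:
 f(z) = C1 + exp(-4*z)/5


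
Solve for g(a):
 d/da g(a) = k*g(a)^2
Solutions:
 g(a) = -1/(C1 + a*k)


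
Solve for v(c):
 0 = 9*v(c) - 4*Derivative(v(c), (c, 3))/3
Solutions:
 v(c) = C3*exp(3*2^(1/3)*c/2) + (C1*sin(3*2^(1/3)*sqrt(3)*c/4) + C2*cos(3*2^(1/3)*sqrt(3)*c/4))*exp(-3*2^(1/3)*c/4)


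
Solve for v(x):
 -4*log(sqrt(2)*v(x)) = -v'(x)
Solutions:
 -Integral(1/(2*log(_y) + log(2)), (_y, v(x)))/2 = C1 - x


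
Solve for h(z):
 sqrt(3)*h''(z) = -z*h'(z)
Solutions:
 h(z) = C1 + C2*erf(sqrt(2)*3^(3/4)*z/6)


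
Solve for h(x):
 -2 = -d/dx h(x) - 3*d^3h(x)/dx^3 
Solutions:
 h(x) = C1 + C2*sin(sqrt(3)*x/3) + C3*cos(sqrt(3)*x/3) + 2*x


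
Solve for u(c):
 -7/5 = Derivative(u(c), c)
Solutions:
 u(c) = C1 - 7*c/5


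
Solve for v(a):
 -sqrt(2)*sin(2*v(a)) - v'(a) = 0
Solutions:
 v(a) = pi - acos((-C1 - exp(4*sqrt(2)*a))/(C1 - exp(4*sqrt(2)*a)))/2
 v(a) = acos((-C1 - exp(4*sqrt(2)*a))/(C1 - exp(4*sqrt(2)*a)))/2


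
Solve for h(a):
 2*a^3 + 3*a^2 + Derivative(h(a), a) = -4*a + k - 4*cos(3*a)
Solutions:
 h(a) = C1 - a^4/2 - a^3 - 2*a^2 + a*k - 4*sin(3*a)/3


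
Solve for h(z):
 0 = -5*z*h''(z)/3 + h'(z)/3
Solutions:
 h(z) = C1 + C2*z^(6/5)


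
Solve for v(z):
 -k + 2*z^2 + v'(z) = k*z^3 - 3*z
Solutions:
 v(z) = C1 + k*z^4/4 + k*z - 2*z^3/3 - 3*z^2/2


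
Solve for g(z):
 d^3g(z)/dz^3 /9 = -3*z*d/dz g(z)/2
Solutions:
 g(z) = C1 + Integral(C2*airyai(-3*2^(2/3)*z/2) + C3*airybi(-3*2^(2/3)*z/2), z)


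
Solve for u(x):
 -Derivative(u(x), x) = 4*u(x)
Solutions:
 u(x) = C1*exp(-4*x)


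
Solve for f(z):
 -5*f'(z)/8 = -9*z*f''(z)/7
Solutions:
 f(z) = C1 + C2*z^(107/72)


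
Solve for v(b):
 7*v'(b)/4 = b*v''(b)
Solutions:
 v(b) = C1 + C2*b^(11/4)


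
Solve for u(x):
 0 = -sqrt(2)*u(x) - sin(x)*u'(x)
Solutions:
 u(x) = C1*(cos(x) + 1)^(sqrt(2)/2)/(cos(x) - 1)^(sqrt(2)/2)


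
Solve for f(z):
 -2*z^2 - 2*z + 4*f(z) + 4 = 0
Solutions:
 f(z) = z^2/2 + z/2 - 1


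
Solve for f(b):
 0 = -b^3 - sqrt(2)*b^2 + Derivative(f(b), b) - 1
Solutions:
 f(b) = C1 + b^4/4 + sqrt(2)*b^3/3 + b


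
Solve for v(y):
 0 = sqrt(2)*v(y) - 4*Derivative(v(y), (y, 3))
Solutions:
 v(y) = C3*exp(sqrt(2)*y/2) + (C1*sin(sqrt(6)*y/4) + C2*cos(sqrt(6)*y/4))*exp(-sqrt(2)*y/4)


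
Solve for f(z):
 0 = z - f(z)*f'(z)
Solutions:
 f(z) = -sqrt(C1 + z^2)
 f(z) = sqrt(C1 + z^2)


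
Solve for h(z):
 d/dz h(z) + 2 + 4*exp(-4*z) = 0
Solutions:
 h(z) = C1 - 2*z + exp(-4*z)


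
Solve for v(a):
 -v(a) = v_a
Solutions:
 v(a) = C1*exp(-a)


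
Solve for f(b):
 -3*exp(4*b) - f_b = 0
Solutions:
 f(b) = C1 - 3*exp(4*b)/4


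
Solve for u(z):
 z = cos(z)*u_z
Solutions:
 u(z) = C1 + Integral(z/cos(z), z)


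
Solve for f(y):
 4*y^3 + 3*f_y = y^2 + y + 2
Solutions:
 f(y) = C1 - y^4/3 + y^3/9 + y^2/6 + 2*y/3


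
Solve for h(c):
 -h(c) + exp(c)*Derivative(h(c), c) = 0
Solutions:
 h(c) = C1*exp(-exp(-c))


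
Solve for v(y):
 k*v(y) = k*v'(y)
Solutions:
 v(y) = C1*exp(y)


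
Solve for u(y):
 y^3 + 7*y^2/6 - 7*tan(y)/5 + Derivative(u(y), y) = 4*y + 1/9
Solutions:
 u(y) = C1 - y^4/4 - 7*y^3/18 + 2*y^2 + y/9 - 7*log(cos(y))/5


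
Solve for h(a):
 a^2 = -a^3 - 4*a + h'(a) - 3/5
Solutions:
 h(a) = C1 + a^4/4 + a^3/3 + 2*a^2 + 3*a/5


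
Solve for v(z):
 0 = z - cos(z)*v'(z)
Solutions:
 v(z) = C1 + Integral(z/cos(z), z)


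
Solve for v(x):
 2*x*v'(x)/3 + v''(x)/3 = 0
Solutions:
 v(x) = C1 + C2*erf(x)


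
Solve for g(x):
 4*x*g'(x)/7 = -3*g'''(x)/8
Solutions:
 g(x) = C1 + Integral(C2*airyai(-2*42^(2/3)*x/21) + C3*airybi(-2*42^(2/3)*x/21), x)


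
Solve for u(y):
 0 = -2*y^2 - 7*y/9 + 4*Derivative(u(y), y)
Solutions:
 u(y) = C1 + y^3/6 + 7*y^2/72


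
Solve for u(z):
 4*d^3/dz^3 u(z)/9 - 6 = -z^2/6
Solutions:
 u(z) = C1 + C2*z + C3*z^2 - z^5/160 + 9*z^3/4


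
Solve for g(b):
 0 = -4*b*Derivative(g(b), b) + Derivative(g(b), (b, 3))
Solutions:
 g(b) = C1 + Integral(C2*airyai(2^(2/3)*b) + C3*airybi(2^(2/3)*b), b)


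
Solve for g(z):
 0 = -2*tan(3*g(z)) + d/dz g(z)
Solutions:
 g(z) = -asin(C1*exp(6*z))/3 + pi/3
 g(z) = asin(C1*exp(6*z))/3


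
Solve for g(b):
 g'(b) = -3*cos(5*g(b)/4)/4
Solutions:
 3*b/4 - 2*log(sin(5*g(b)/4) - 1)/5 + 2*log(sin(5*g(b)/4) + 1)/5 = C1


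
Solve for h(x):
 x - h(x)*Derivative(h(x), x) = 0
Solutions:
 h(x) = -sqrt(C1 + x^2)
 h(x) = sqrt(C1 + x^2)


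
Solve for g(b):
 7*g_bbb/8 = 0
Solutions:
 g(b) = C1 + C2*b + C3*b^2


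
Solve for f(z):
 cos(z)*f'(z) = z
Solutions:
 f(z) = C1 + Integral(z/cos(z), z)


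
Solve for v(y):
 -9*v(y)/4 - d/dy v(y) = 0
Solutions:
 v(y) = C1*exp(-9*y/4)


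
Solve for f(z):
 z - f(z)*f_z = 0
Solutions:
 f(z) = -sqrt(C1 + z^2)
 f(z) = sqrt(C1 + z^2)


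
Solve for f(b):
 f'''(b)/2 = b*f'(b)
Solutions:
 f(b) = C1 + Integral(C2*airyai(2^(1/3)*b) + C3*airybi(2^(1/3)*b), b)


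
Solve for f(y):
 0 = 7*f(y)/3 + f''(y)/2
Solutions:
 f(y) = C1*sin(sqrt(42)*y/3) + C2*cos(sqrt(42)*y/3)


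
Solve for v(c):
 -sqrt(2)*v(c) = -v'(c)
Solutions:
 v(c) = C1*exp(sqrt(2)*c)


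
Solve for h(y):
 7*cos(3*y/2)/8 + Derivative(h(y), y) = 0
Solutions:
 h(y) = C1 - 7*sin(3*y/2)/12


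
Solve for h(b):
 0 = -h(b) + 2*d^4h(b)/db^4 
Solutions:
 h(b) = C1*exp(-2^(3/4)*b/2) + C2*exp(2^(3/4)*b/2) + C3*sin(2^(3/4)*b/2) + C4*cos(2^(3/4)*b/2)


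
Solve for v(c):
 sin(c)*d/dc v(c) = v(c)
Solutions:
 v(c) = C1*sqrt(cos(c) - 1)/sqrt(cos(c) + 1)


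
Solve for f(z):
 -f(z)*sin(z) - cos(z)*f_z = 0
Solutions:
 f(z) = C1*cos(z)


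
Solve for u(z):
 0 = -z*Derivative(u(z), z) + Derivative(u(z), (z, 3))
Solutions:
 u(z) = C1 + Integral(C2*airyai(z) + C3*airybi(z), z)


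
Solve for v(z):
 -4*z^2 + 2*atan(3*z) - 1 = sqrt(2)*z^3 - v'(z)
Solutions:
 v(z) = C1 + sqrt(2)*z^4/4 + 4*z^3/3 - 2*z*atan(3*z) + z + log(9*z^2 + 1)/3


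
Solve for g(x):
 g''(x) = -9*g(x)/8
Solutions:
 g(x) = C1*sin(3*sqrt(2)*x/4) + C2*cos(3*sqrt(2)*x/4)


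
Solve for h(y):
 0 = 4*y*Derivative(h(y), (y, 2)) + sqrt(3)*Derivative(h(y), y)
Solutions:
 h(y) = C1 + C2*y^(1 - sqrt(3)/4)


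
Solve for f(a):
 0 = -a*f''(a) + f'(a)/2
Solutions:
 f(a) = C1 + C2*a^(3/2)


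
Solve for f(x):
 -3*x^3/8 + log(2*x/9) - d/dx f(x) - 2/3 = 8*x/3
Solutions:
 f(x) = C1 - 3*x^4/32 - 4*x^2/3 + x*log(x) - 5*x/3 + x*log(2/9)


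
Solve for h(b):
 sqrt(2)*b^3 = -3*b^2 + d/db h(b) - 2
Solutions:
 h(b) = C1 + sqrt(2)*b^4/4 + b^3 + 2*b


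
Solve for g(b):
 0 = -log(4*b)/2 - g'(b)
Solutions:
 g(b) = C1 - b*log(b)/2 - b*log(2) + b/2


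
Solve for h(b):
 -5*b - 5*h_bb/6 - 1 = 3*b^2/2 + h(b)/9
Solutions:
 h(b) = C1*sin(sqrt(30)*b/15) + C2*cos(sqrt(30)*b/15) - 27*b^2/2 - 45*b + 387/2


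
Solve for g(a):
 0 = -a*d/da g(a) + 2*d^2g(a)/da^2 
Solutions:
 g(a) = C1 + C2*erfi(a/2)


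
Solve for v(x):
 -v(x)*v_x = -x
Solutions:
 v(x) = -sqrt(C1 + x^2)
 v(x) = sqrt(C1 + x^2)


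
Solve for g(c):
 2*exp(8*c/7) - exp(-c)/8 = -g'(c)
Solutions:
 g(c) = C1 - 7*exp(8*c/7)/4 - exp(-c)/8


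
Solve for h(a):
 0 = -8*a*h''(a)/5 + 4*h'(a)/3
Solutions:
 h(a) = C1 + C2*a^(11/6)


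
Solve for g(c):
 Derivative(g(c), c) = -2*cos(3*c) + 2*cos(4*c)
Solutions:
 g(c) = C1 - 2*sin(3*c)/3 + sin(4*c)/2


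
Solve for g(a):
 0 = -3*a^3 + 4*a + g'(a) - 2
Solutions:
 g(a) = C1 + 3*a^4/4 - 2*a^2 + 2*a


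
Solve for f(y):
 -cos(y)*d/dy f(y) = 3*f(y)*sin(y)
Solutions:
 f(y) = C1*cos(y)^3


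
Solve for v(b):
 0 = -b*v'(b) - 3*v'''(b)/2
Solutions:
 v(b) = C1 + Integral(C2*airyai(-2^(1/3)*3^(2/3)*b/3) + C3*airybi(-2^(1/3)*3^(2/3)*b/3), b)


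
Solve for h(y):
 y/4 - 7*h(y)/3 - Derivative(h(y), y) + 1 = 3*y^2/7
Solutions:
 h(y) = C1*exp(-7*y/3) - 9*y^2/49 + 363*y/1372 + 3027/9604


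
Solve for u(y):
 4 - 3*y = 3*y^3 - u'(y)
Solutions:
 u(y) = C1 + 3*y^4/4 + 3*y^2/2 - 4*y


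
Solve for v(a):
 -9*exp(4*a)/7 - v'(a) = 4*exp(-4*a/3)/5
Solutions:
 v(a) = C1 - 9*exp(4*a)/28 + 3*exp(-4*a/3)/5


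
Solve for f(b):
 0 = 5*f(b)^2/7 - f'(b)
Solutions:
 f(b) = -7/(C1 + 5*b)


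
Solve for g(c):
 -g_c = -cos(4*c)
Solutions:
 g(c) = C1 + sin(4*c)/4


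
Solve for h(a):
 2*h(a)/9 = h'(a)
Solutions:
 h(a) = C1*exp(2*a/9)


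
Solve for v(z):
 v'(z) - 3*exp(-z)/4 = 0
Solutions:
 v(z) = C1 - 3*exp(-z)/4


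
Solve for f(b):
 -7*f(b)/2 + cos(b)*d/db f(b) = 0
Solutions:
 f(b) = C1*(sin(b) + 1)^(7/4)/(sin(b) - 1)^(7/4)


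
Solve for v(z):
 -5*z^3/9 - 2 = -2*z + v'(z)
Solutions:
 v(z) = C1 - 5*z^4/36 + z^2 - 2*z


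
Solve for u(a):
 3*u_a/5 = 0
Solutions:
 u(a) = C1


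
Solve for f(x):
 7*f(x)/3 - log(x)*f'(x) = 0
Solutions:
 f(x) = C1*exp(7*li(x)/3)


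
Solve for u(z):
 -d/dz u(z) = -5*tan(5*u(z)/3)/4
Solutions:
 u(z) = -3*asin(C1*exp(25*z/12))/5 + 3*pi/5
 u(z) = 3*asin(C1*exp(25*z/12))/5


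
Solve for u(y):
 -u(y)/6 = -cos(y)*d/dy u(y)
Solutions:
 u(y) = C1*(sin(y) + 1)^(1/12)/(sin(y) - 1)^(1/12)


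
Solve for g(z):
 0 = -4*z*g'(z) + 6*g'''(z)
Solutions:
 g(z) = C1 + Integral(C2*airyai(2^(1/3)*3^(2/3)*z/3) + C3*airybi(2^(1/3)*3^(2/3)*z/3), z)


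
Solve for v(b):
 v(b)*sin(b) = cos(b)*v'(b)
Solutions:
 v(b) = C1/cos(b)


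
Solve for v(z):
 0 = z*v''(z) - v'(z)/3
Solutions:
 v(z) = C1 + C2*z^(4/3)


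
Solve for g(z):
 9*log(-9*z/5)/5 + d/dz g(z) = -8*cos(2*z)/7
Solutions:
 g(z) = C1 - 9*z*log(-z)/5 - 18*z*log(3)/5 + 9*z/5 + 9*z*log(5)/5 - 4*sin(2*z)/7


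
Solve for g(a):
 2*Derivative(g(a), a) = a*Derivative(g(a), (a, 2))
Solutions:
 g(a) = C1 + C2*a^3


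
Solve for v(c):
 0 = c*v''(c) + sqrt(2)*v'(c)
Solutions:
 v(c) = C1 + C2*c^(1 - sqrt(2))


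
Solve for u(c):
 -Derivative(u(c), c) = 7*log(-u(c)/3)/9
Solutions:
 9*Integral(1/(log(-_y) - log(3)), (_y, u(c)))/7 = C1 - c


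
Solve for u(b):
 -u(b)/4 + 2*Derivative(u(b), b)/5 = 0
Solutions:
 u(b) = C1*exp(5*b/8)


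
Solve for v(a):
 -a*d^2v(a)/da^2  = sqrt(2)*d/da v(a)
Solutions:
 v(a) = C1 + C2*a^(1 - sqrt(2))


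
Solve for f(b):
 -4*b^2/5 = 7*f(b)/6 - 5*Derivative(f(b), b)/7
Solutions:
 f(b) = C1*exp(49*b/30) - 24*b^2/35 - 288*b/343 - 8640/16807


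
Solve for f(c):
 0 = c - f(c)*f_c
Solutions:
 f(c) = -sqrt(C1 + c^2)
 f(c) = sqrt(C1 + c^2)


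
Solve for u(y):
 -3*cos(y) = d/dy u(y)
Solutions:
 u(y) = C1 - 3*sin(y)


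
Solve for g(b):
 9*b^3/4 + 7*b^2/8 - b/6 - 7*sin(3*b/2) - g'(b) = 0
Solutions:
 g(b) = C1 + 9*b^4/16 + 7*b^3/24 - b^2/12 + 14*cos(3*b/2)/3


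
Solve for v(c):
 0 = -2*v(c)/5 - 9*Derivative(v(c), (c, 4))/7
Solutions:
 v(c) = (C1*sin(10^(3/4)*sqrt(3)*7^(1/4)*c/30) + C2*cos(10^(3/4)*sqrt(3)*7^(1/4)*c/30))*exp(-10^(3/4)*sqrt(3)*7^(1/4)*c/30) + (C3*sin(10^(3/4)*sqrt(3)*7^(1/4)*c/30) + C4*cos(10^(3/4)*sqrt(3)*7^(1/4)*c/30))*exp(10^(3/4)*sqrt(3)*7^(1/4)*c/30)


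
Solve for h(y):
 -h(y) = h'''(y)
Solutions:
 h(y) = C3*exp(-y) + (C1*sin(sqrt(3)*y/2) + C2*cos(sqrt(3)*y/2))*exp(y/2)


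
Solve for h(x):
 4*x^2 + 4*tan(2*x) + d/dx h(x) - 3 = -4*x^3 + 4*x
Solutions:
 h(x) = C1 - x^4 - 4*x^3/3 + 2*x^2 + 3*x + 2*log(cos(2*x))


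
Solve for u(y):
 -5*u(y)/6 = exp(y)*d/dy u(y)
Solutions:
 u(y) = C1*exp(5*exp(-y)/6)


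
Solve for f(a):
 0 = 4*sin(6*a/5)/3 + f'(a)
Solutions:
 f(a) = C1 + 10*cos(6*a/5)/9


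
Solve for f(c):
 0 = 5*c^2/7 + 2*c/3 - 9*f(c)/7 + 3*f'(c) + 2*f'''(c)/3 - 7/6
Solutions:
 f(c) = C1*exp(c*(-294^(1/3)*(9 + 5*sqrt(15))^(1/3) + 7*252^(1/3)/(9 + 5*sqrt(15))^(1/3))/28)*sin(3^(1/6)*c*(21*28^(1/3)/(9 + 5*sqrt(15))^(1/3) + 3^(2/3)*98^(1/3)*(9 + 5*sqrt(15))^(1/3))/28) + C2*exp(c*(-294^(1/3)*(9 + 5*sqrt(15))^(1/3) + 7*252^(1/3)/(9 + 5*sqrt(15))^(1/3))/28)*cos(3^(1/6)*c*(21*28^(1/3)/(9 + 5*sqrt(15))^(1/3) + 3^(2/3)*98^(1/3)*(9 + 5*sqrt(15))^(1/3))/28) + C3*exp(-c*(-294^(1/3)*(9 + 5*sqrt(15))^(1/3) + 7*252^(1/3)/(9 + 5*sqrt(15))^(1/3))/14) + 5*c^2/9 + 28*c/9 + 343/54


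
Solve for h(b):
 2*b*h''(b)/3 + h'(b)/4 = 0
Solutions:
 h(b) = C1 + C2*b^(5/8)


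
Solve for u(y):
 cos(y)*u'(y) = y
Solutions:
 u(y) = C1 + Integral(y/cos(y), y)


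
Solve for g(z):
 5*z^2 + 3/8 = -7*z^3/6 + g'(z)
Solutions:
 g(z) = C1 + 7*z^4/24 + 5*z^3/3 + 3*z/8


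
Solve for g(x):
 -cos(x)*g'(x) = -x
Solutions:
 g(x) = C1 + Integral(x/cos(x), x)


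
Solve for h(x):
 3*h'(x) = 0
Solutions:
 h(x) = C1


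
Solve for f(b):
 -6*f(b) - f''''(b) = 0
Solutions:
 f(b) = (C1*sin(2^(3/4)*3^(1/4)*b/2) + C2*cos(2^(3/4)*3^(1/4)*b/2))*exp(-2^(3/4)*3^(1/4)*b/2) + (C3*sin(2^(3/4)*3^(1/4)*b/2) + C4*cos(2^(3/4)*3^(1/4)*b/2))*exp(2^(3/4)*3^(1/4)*b/2)


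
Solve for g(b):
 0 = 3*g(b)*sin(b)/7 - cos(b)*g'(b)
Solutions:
 g(b) = C1/cos(b)^(3/7)


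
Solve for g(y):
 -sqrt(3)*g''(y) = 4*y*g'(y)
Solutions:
 g(y) = C1 + C2*erf(sqrt(2)*3^(3/4)*y/3)


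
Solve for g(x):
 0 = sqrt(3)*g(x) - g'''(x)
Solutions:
 g(x) = C3*exp(3^(1/6)*x) + (C1*sin(3^(2/3)*x/2) + C2*cos(3^(2/3)*x/2))*exp(-3^(1/6)*x/2)


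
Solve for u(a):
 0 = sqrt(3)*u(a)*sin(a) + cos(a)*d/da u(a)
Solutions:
 u(a) = C1*cos(a)^(sqrt(3))


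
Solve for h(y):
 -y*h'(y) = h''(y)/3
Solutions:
 h(y) = C1 + C2*erf(sqrt(6)*y/2)


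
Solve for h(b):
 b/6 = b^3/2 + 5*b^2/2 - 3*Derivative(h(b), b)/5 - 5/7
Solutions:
 h(b) = C1 + 5*b^4/24 + 25*b^3/18 - 5*b^2/36 - 25*b/21


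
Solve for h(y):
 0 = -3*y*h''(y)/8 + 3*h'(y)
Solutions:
 h(y) = C1 + C2*y^9


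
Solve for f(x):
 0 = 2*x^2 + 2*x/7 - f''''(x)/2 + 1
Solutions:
 f(x) = C1 + C2*x + C3*x^2 + C4*x^3 + x^6/90 + x^5/210 + x^4/12


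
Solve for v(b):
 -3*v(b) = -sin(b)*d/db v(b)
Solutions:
 v(b) = C1*(cos(b) - 1)^(3/2)/(cos(b) + 1)^(3/2)


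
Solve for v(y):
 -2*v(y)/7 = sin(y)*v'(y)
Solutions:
 v(y) = C1*(cos(y) + 1)^(1/7)/(cos(y) - 1)^(1/7)


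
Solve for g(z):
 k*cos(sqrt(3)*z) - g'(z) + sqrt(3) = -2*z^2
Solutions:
 g(z) = C1 + sqrt(3)*k*sin(sqrt(3)*z)/3 + 2*z^3/3 + sqrt(3)*z


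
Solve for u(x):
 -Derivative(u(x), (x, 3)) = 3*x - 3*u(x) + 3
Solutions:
 u(x) = C3*exp(3^(1/3)*x) + x + (C1*sin(3^(5/6)*x/2) + C2*cos(3^(5/6)*x/2))*exp(-3^(1/3)*x/2) + 1


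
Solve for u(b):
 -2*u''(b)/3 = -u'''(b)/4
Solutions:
 u(b) = C1 + C2*b + C3*exp(8*b/3)


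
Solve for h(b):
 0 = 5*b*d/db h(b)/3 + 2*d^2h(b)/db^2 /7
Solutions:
 h(b) = C1 + C2*erf(sqrt(105)*b/6)


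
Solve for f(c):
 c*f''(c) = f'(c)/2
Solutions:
 f(c) = C1 + C2*c^(3/2)


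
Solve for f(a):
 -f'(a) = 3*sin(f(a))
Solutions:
 f(a) = -acos((-C1 - exp(6*a))/(C1 - exp(6*a))) + 2*pi
 f(a) = acos((-C1 - exp(6*a))/(C1 - exp(6*a)))


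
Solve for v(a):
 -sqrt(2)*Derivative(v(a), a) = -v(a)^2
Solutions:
 v(a) = -2/(C1 + sqrt(2)*a)


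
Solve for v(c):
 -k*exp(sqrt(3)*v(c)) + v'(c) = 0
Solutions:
 v(c) = sqrt(3)*(2*log(-1/(C1 + c*k)) - log(3))/6


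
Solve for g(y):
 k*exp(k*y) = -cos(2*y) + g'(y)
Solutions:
 g(y) = C1 + exp(k*y) + sin(2*y)/2


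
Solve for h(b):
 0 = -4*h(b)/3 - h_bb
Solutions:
 h(b) = C1*sin(2*sqrt(3)*b/3) + C2*cos(2*sqrt(3)*b/3)


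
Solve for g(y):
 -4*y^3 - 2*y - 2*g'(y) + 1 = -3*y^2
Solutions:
 g(y) = C1 - y^4/2 + y^3/2 - y^2/2 + y/2


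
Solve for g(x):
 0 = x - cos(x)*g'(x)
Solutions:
 g(x) = C1 + Integral(x/cos(x), x)


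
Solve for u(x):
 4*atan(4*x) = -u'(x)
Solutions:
 u(x) = C1 - 4*x*atan(4*x) + log(16*x^2 + 1)/2


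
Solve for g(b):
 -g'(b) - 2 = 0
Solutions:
 g(b) = C1 - 2*b


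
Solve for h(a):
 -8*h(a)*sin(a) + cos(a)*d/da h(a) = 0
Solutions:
 h(a) = C1/cos(a)^8


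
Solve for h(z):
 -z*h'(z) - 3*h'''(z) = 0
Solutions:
 h(z) = C1 + Integral(C2*airyai(-3^(2/3)*z/3) + C3*airybi(-3^(2/3)*z/3), z)


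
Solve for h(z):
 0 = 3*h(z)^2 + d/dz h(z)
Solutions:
 h(z) = 1/(C1 + 3*z)


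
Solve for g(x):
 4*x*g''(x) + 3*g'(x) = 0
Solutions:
 g(x) = C1 + C2*x^(1/4)


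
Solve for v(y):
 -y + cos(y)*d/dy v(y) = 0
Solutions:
 v(y) = C1 + Integral(y/cos(y), y)


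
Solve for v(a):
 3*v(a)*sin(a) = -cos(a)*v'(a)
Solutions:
 v(a) = C1*cos(a)^3


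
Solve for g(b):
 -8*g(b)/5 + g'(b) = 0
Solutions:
 g(b) = C1*exp(8*b/5)


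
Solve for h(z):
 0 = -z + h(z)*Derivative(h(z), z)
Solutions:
 h(z) = -sqrt(C1 + z^2)
 h(z) = sqrt(C1 + z^2)


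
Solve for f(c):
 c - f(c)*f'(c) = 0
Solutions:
 f(c) = -sqrt(C1 + c^2)
 f(c) = sqrt(C1 + c^2)


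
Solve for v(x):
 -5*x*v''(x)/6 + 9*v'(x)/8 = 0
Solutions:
 v(x) = C1 + C2*x^(47/20)


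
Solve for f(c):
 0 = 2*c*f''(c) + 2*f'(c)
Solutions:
 f(c) = C1 + C2*log(c)


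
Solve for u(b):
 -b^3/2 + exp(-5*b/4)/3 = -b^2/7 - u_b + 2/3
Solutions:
 u(b) = C1 + b^4/8 - b^3/21 + 2*b/3 + 4*exp(-5*b/4)/15


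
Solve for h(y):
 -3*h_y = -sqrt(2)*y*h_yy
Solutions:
 h(y) = C1 + C2*y^(1 + 3*sqrt(2)/2)


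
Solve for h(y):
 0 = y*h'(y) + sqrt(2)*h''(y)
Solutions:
 h(y) = C1 + C2*erf(2^(1/4)*y/2)


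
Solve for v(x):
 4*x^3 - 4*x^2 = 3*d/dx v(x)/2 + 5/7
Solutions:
 v(x) = C1 + 2*x^4/3 - 8*x^3/9 - 10*x/21


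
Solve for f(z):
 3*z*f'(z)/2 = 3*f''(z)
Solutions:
 f(z) = C1 + C2*erfi(z/2)


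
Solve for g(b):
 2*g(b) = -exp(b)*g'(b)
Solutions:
 g(b) = C1*exp(2*exp(-b))


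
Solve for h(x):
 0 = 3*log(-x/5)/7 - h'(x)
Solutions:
 h(x) = C1 + 3*x*log(-x)/7 + 3*x*(-log(5) - 1)/7


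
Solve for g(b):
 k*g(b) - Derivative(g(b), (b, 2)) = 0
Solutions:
 g(b) = C1*exp(-b*sqrt(k)) + C2*exp(b*sqrt(k))


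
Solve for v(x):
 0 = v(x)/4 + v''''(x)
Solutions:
 v(x) = (C1*sin(x/2) + C2*cos(x/2))*exp(-x/2) + (C3*sin(x/2) + C4*cos(x/2))*exp(x/2)


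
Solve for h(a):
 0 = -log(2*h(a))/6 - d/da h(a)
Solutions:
 6*Integral(1/(log(_y) + log(2)), (_y, h(a))) = C1 - a


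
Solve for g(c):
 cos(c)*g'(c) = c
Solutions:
 g(c) = C1 + Integral(c/cos(c), c)


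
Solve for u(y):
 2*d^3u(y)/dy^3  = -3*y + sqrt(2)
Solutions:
 u(y) = C1 + C2*y + C3*y^2 - y^4/16 + sqrt(2)*y^3/12


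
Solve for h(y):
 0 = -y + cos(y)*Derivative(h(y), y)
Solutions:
 h(y) = C1 + Integral(y/cos(y), y)


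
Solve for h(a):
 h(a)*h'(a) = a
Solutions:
 h(a) = -sqrt(C1 + a^2)
 h(a) = sqrt(C1 + a^2)


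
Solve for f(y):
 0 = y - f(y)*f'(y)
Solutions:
 f(y) = -sqrt(C1 + y^2)
 f(y) = sqrt(C1 + y^2)


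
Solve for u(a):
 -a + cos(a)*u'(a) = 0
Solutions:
 u(a) = C1 + Integral(a/cos(a), a)


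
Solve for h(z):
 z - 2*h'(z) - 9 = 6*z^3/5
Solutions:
 h(z) = C1 - 3*z^4/20 + z^2/4 - 9*z/2


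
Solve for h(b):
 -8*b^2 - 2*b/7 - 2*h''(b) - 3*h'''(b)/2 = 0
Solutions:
 h(b) = C1 + C2*b + C3*exp(-4*b/3) - b^4/3 + 41*b^3/42 - 123*b^2/56


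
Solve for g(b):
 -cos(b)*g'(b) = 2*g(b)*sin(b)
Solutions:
 g(b) = C1*cos(b)^2


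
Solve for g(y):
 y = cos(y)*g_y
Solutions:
 g(y) = C1 + Integral(y/cos(y), y)


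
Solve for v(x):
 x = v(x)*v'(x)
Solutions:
 v(x) = -sqrt(C1 + x^2)
 v(x) = sqrt(C1 + x^2)


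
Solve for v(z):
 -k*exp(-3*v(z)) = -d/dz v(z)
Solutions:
 v(z) = log(C1 + 3*k*z)/3
 v(z) = log((-3^(1/3) - 3^(5/6)*I)*(C1 + k*z)^(1/3)/2)
 v(z) = log((-3^(1/3) + 3^(5/6)*I)*(C1 + k*z)^(1/3)/2)


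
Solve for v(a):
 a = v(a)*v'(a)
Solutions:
 v(a) = -sqrt(C1 + a^2)
 v(a) = sqrt(C1 + a^2)


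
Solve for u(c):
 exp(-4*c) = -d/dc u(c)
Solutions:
 u(c) = C1 + exp(-4*c)/4


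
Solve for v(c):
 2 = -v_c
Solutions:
 v(c) = C1 - 2*c


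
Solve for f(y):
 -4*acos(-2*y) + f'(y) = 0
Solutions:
 f(y) = C1 + 4*y*acos(-2*y) + 2*sqrt(1 - 4*y^2)


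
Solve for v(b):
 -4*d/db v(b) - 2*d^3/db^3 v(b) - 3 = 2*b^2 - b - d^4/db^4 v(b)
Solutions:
 v(b) = C1 + C2*exp(b*(-2^(1/3)*(3*sqrt(105) + 31)^(1/3) - 2*2^(2/3)/(3*sqrt(105) + 31)^(1/3) + 4)/6)*sin(2^(1/3)*sqrt(3)*b*(-(3*sqrt(105) + 31)^(1/3) + 2*2^(1/3)/(3*sqrt(105) + 31)^(1/3))/6) + C3*exp(b*(-2^(1/3)*(3*sqrt(105) + 31)^(1/3) - 2*2^(2/3)/(3*sqrt(105) + 31)^(1/3) + 4)/6)*cos(2^(1/3)*sqrt(3)*b*(-(3*sqrt(105) + 31)^(1/3) + 2*2^(1/3)/(3*sqrt(105) + 31)^(1/3))/6) + C4*exp(b*(2*2^(2/3)/(3*sqrt(105) + 31)^(1/3) + 2 + 2^(1/3)*(3*sqrt(105) + 31)^(1/3))/3) - b^3/6 + b^2/8 - b/4


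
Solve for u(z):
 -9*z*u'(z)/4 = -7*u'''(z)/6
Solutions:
 u(z) = C1 + Integral(C2*airyai(3*14^(2/3)*z/14) + C3*airybi(3*14^(2/3)*z/14), z)


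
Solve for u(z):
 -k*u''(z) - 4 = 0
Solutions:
 u(z) = C1 + C2*z - 2*z^2/k


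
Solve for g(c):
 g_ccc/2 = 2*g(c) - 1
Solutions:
 g(c) = C3*exp(2^(2/3)*c) + (C1*sin(2^(2/3)*sqrt(3)*c/2) + C2*cos(2^(2/3)*sqrt(3)*c/2))*exp(-2^(2/3)*c/2) + 1/2


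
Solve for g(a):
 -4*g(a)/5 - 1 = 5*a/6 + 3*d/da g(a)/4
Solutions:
 g(a) = C1*exp(-16*a/15) - 25*a/24 - 35/128


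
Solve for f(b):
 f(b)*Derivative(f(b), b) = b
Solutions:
 f(b) = -sqrt(C1 + b^2)
 f(b) = sqrt(C1 + b^2)


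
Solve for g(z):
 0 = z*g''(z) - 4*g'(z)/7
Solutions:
 g(z) = C1 + C2*z^(11/7)


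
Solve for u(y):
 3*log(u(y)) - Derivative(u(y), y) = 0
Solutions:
 li(u(y)) = C1 + 3*y


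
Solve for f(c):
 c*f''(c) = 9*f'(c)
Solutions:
 f(c) = C1 + C2*c^10


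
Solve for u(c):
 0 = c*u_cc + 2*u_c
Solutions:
 u(c) = C1 + C2/c


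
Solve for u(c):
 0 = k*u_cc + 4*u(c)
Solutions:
 u(c) = C1*exp(-2*c*sqrt(-1/k)) + C2*exp(2*c*sqrt(-1/k))


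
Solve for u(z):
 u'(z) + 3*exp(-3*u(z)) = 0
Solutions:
 u(z) = log(C1 - 9*z)/3
 u(z) = log((-3^(1/3) - 3^(5/6)*I)*(C1 - 3*z)^(1/3)/2)
 u(z) = log((-3^(1/3) + 3^(5/6)*I)*(C1 - 3*z)^(1/3)/2)


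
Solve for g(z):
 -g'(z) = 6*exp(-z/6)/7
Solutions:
 g(z) = C1 + 36*exp(-z/6)/7


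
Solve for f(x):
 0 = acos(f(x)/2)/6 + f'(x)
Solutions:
 Integral(1/acos(_y/2), (_y, f(x))) = C1 - x/6


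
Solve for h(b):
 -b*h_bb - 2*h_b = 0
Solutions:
 h(b) = C1 + C2/b


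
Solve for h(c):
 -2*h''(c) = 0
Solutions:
 h(c) = C1 + C2*c


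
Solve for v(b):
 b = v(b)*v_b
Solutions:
 v(b) = -sqrt(C1 + b^2)
 v(b) = sqrt(C1 + b^2)


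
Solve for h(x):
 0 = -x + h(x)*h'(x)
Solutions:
 h(x) = -sqrt(C1 + x^2)
 h(x) = sqrt(C1 + x^2)


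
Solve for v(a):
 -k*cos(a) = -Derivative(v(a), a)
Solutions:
 v(a) = C1 + k*sin(a)


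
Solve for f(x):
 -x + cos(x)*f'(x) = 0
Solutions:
 f(x) = C1 + Integral(x/cos(x), x)


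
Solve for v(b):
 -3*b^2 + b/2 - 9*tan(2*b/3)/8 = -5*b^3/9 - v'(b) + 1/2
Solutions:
 v(b) = C1 - 5*b^4/36 + b^3 - b^2/4 + b/2 - 27*log(cos(2*b/3))/16


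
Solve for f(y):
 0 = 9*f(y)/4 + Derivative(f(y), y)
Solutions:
 f(y) = C1*exp(-9*y/4)


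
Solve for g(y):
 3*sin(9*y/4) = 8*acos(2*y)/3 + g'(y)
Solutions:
 g(y) = C1 - 8*y*acos(2*y)/3 + 4*sqrt(1 - 4*y^2)/3 - 4*cos(9*y/4)/3


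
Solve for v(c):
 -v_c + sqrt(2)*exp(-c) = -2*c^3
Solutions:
 v(c) = C1 + c^4/2 - sqrt(2)*exp(-c)


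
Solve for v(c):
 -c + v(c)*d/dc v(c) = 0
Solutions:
 v(c) = -sqrt(C1 + c^2)
 v(c) = sqrt(C1 + c^2)


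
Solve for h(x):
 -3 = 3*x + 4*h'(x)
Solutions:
 h(x) = C1 - 3*x^2/8 - 3*x/4


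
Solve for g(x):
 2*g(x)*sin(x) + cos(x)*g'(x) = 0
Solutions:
 g(x) = C1*cos(x)^2


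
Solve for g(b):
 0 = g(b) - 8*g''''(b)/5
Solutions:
 g(b) = C1*exp(-10^(1/4)*b/2) + C2*exp(10^(1/4)*b/2) + C3*sin(10^(1/4)*b/2) + C4*cos(10^(1/4)*b/2)


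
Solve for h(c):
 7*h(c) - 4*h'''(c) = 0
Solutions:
 h(c) = C3*exp(14^(1/3)*c/2) + (C1*sin(14^(1/3)*sqrt(3)*c/4) + C2*cos(14^(1/3)*sqrt(3)*c/4))*exp(-14^(1/3)*c/4)


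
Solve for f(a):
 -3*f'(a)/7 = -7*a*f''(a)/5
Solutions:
 f(a) = C1 + C2*a^(64/49)


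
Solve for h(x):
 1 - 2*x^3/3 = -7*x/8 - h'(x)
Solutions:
 h(x) = C1 + x^4/6 - 7*x^2/16 - x


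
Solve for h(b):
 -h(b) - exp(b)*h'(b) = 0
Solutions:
 h(b) = C1*exp(exp(-b))


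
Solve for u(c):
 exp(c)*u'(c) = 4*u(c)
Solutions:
 u(c) = C1*exp(-4*exp(-c))


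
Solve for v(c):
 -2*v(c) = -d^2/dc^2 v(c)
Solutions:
 v(c) = C1*exp(-sqrt(2)*c) + C2*exp(sqrt(2)*c)


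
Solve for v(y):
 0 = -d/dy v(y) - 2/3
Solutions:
 v(y) = C1 - 2*y/3


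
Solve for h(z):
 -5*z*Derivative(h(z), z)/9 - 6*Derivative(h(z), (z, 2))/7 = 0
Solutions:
 h(z) = C1 + C2*erf(sqrt(105)*z/18)


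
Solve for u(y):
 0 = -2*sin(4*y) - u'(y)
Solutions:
 u(y) = C1 + cos(4*y)/2


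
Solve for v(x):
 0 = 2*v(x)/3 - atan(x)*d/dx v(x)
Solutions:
 v(x) = C1*exp(2*Integral(1/atan(x), x)/3)


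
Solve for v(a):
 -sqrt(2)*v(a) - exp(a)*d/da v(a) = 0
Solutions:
 v(a) = C1*exp(sqrt(2)*exp(-a))


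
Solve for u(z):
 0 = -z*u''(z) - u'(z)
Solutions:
 u(z) = C1 + C2*log(z)


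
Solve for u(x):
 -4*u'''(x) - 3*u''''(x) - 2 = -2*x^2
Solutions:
 u(x) = C1 + C2*x + C3*x^2 + C4*exp(-4*x/3) + x^5/120 - x^4/32 + x^3/96


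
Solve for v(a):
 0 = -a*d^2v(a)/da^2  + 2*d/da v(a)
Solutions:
 v(a) = C1 + C2*a^3


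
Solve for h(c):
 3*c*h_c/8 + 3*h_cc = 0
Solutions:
 h(c) = C1 + C2*erf(c/4)


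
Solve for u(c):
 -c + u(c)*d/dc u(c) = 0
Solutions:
 u(c) = -sqrt(C1 + c^2)
 u(c) = sqrt(C1 + c^2)


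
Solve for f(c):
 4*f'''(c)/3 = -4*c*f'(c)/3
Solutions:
 f(c) = C1 + Integral(C2*airyai(-c) + C3*airybi(-c), c)


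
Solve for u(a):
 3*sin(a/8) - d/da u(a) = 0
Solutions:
 u(a) = C1 - 24*cos(a/8)


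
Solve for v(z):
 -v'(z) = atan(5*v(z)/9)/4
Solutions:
 Integral(1/atan(5*_y/9), (_y, v(z))) = C1 - z/4


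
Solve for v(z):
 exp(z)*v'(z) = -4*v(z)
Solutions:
 v(z) = C1*exp(4*exp(-z))


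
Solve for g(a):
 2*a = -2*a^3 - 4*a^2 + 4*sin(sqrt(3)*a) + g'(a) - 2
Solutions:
 g(a) = C1 + a^4/2 + 4*a^3/3 + a^2 + 2*a + 4*sqrt(3)*cos(sqrt(3)*a)/3


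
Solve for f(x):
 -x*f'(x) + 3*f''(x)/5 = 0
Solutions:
 f(x) = C1 + C2*erfi(sqrt(30)*x/6)


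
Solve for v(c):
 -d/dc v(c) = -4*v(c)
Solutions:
 v(c) = C1*exp(4*c)


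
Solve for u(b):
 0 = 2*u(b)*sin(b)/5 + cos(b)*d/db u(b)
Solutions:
 u(b) = C1*cos(b)^(2/5)


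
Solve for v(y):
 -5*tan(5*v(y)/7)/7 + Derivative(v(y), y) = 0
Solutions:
 v(y) = -7*asin(C1*exp(25*y/49))/5 + 7*pi/5
 v(y) = 7*asin(C1*exp(25*y/49))/5


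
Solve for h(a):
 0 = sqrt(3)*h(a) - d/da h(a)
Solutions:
 h(a) = C1*exp(sqrt(3)*a)


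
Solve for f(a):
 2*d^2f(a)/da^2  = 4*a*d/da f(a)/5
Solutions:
 f(a) = C1 + C2*erfi(sqrt(5)*a/5)


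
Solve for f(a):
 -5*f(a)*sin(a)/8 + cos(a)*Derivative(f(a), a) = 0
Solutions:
 f(a) = C1/cos(a)^(5/8)


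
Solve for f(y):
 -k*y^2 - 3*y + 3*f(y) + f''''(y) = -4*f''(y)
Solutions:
 f(y) = C1*sin(y) + C2*sin(sqrt(3)*y) + C3*cos(y) + C4*cos(sqrt(3)*y) + k*y^2/3 - 8*k/9 + y


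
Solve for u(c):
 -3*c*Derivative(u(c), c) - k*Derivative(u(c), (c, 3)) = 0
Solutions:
 u(c) = C1 + Integral(C2*airyai(3^(1/3)*c*(-1/k)^(1/3)) + C3*airybi(3^(1/3)*c*(-1/k)^(1/3)), c)


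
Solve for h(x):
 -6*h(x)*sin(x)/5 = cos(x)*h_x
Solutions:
 h(x) = C1*cos(x)^(6/5)


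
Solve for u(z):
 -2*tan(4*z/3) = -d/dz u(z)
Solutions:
 u(z) = C1 - 3*log(cos(4*z/3))/2


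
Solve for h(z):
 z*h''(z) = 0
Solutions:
 h(z) = C1 + C2*z


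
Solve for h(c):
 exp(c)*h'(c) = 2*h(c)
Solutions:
 h(c) = C1*exp(-2*exp(-c))


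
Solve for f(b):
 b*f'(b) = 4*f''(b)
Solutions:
 f(b) = C1 + C2*erfi(sqrt(2)*b/4)


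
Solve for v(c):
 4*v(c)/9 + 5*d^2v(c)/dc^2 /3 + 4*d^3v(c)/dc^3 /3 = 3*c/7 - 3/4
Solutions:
 v(c) = C1*exp(c*(-10 + 25/(24*sqrt(269) + 413)^(1/3) + (24*sqrt(269) + 413)^(1/3))/24)*sin(sqrt(3)*c*(-(24*sqrt(269) + 413)^(1/3) + 25/(24*sqrt(269) + 413)^(1/3))/24) + C2*exp(c*(-10 + 25/(24*sqrt(269) + 413)^(1/3) + (24*sqrt(269) + 413)^(1/3))/24)*cos(sqrt(3)*c*(-(24*sqrt(269) + 413)^(1/3) + 25/(24*sqrt(269) + 413)^(1/3))/24) + C3*exp(-c*(25/(24*sqrt(269) + 413)^(1/3) + 5 + (24*sqrt(269) + 413)^(1/3))/12) + 27*c/28 - 27/16


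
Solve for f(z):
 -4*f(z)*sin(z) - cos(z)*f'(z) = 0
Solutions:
 f(z) = C1*cos(z)^4


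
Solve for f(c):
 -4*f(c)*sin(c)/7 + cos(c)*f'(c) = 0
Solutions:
 f(c) = C1/cos(c)^(4/7)


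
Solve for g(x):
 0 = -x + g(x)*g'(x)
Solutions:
 g(x) = -sqrt(C1 + x^2)
 g(x) = sqrt(C1 + x^2)


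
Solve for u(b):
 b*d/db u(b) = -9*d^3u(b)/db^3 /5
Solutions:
 u(b) = C1 + Integral(C2*airyai(-15^(1/3)*b/3) + C3*airybi(-15^(1/3)*b/3), b)


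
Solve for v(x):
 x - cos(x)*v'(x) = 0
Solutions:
 v(x) = C1 + Integral(x/cos(x), x)


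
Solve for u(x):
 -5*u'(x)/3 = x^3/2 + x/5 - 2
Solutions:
 u(x) = C1 - 3*x^4/40 - 3*x^2/50 + 6*x/5


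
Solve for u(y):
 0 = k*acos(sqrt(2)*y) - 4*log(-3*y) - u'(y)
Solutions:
 u(y) = C1 + k*(y*acos(sqrt(2)*y) - sqrt(2)*sqrt(1 - 2*y^2)/2) - 4*y*log(-y) - 4*y*log(3) + 4*y


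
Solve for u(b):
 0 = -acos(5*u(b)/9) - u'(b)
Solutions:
 Integral(1/acos(5*_y/9), (_y, u(b))) = C1 - b


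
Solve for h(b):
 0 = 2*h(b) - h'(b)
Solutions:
 h(b) = C1*exp(2*b)


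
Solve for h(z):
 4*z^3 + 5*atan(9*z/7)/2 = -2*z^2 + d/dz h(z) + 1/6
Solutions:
 h(z) = C1 + z^4 + 2*z^3/3 + 5*z*atan(9*z/7)/2 - z/6 - 35*log(81*z^2 + 49)/36


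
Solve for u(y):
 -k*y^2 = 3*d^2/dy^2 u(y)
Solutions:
 u(y) = C1 + C2*y - k*y^4/36


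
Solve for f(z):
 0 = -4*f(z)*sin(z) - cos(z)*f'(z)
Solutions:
 f(z) = C1*cos(z)^4


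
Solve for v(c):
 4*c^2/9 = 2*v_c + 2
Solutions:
 v(c) = C1 + 2*c^3/27 - c


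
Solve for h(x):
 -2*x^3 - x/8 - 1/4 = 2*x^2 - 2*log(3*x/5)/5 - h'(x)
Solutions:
 h(x) = C1 + x^4/2 + 2*x^3/3 + x^2/16 - 2*x*log(x)/5 - 2*x*log(3)/5 + 2*x*log(5)/5 + 13*x/20


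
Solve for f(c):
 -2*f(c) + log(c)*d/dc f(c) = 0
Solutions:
 f(c) = C1*exp(2*li(c))


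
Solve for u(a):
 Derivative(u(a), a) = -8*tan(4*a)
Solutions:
 u(a) = C1 + 2*log(cos(4*a))


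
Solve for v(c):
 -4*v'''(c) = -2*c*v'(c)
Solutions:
 v(c) = C1 + Integral(C2*airyai(2^(2/3)*c/2) + C3*airybi(2^(2/3)*c/2), c)


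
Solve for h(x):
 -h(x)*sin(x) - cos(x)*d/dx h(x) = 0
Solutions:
 h(x) = C1*cos(x)


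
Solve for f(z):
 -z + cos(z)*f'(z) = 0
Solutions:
 f(z) = C1 + Integral(z/cos(z), z)


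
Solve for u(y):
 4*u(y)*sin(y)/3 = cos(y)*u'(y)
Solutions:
 u(y) = C1/cos(y)^(4/3)


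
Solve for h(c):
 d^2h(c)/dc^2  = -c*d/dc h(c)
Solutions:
 h(c) = C1 + C2*erf(sqrt(2)*c/2)


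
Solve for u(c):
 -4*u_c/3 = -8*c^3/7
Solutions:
 u(c) = C1 + 3*c^4/14


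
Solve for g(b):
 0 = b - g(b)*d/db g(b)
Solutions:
 g(b) = -sqrt(C1 + b^2)
 g(b) = sqrt(C1 + b^2)


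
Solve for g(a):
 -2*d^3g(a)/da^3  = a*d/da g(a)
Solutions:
 g(a) = C1 + Integral(C2*airyai(-2^(2/3)*a/2) + C3*airybi(-2^(2/3)*a/2), a)


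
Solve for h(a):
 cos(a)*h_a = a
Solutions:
 h(a) = C1 + Integral(a/cos(a), a)


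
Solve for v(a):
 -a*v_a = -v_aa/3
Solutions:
 v(a) = C1 + C2*erfi(sqrt(6)*a/2)


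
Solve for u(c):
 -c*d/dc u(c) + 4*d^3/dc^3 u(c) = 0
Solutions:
 u(c) = C1 + Integral(C2*airyai(2^(1/3)*c/2) + C3*airybi(2^(1/3)*c/2), c)


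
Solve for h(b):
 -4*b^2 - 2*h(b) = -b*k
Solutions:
 h(b) = b*(-4*b + k)/2


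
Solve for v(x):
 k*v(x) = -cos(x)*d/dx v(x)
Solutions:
 v(x) = C1*exp(k*(log(sin(x) - 1) - log(sin(x) + 1))/2)


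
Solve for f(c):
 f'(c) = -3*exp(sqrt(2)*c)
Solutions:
 f(c) = C1 - 3*sqrt(2)*exp(sqrt(2)*c)/2


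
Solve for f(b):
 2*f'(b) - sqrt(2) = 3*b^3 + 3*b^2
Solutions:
 f(b) = C1 + 3*b^4/8 + b^3/2 + sqrt(2)*b/2


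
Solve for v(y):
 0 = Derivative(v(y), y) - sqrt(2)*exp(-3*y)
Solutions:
 v(y) = C1 - sqrt(2)*exp(-3*y)/3


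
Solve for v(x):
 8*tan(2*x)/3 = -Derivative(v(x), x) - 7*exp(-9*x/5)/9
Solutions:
 v(x) = C1 - 2*log(tan(2*x)^2 + 1)/3 + 35*exp(-9*x/5)/81


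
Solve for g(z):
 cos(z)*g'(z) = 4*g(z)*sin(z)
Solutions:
 g(z) = C1/cos(z)^4


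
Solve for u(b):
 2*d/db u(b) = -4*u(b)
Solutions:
 u(b) = C1*exp(-2*b)


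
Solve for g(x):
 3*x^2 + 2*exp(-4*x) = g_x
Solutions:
 g(x) = C1 + x^3 - exp(-4*x)/2


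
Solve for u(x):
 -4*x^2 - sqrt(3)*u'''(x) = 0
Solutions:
 u(x) = C1 + C2*x + C3*x^2 - sqrt(3)*x^5/45


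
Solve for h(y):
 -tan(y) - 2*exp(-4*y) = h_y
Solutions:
 h(y) = C1 - log(tan(y)^2 + 1)/2 + exp(-4*y)/2


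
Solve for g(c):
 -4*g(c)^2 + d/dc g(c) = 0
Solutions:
 g(c) = -1/(C1 + 4*c)


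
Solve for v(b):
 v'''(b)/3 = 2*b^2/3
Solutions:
 v(b) = C1 + C2*b + C3*b^2 + b^5/30


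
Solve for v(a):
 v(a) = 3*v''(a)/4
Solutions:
 v(a) = C1*exp(-2*sqrt(3)*a/3) + C2*exp(2*sqrt(3)*a/3)


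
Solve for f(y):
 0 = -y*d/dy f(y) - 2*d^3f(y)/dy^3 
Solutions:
 f(y) = C1 + Integral(C2*airyai(-2^(2/3)*y/2) + C3*airybi(-2^(2/3)*y/2), y)


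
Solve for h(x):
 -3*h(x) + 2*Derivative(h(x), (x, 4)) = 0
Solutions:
 h(x) = C1*exp(-2^(3/4)*3^(1/4)*x/2) + C2*exp(2^(3/4)*3^(1/4)*x/2) + C3*sin(2^(3/4)*3^(1/4)*x/2) + C4*cos(2^(3/4)*3^(1/4)*x/2)


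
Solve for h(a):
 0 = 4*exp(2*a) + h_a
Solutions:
 h(a) = C1 - 2*exp(2*a)


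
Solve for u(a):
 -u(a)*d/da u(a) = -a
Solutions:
 u(a) = -sqrt(C1 + a^2)
 u(a) = sqrt(C1 + a^2)


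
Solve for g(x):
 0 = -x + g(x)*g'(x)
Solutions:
 g(x) = -sqrt(C1 + x^2)
 g(x) = sqrt(C1 + x^2)


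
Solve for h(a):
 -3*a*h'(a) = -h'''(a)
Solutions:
 h(a) = C1 + Integral(C2*airyai(3^(1/3)*a) + C3*airybi(3^(1/3)*a), a)


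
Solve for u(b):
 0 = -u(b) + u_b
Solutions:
 u(b) = C1*exp(b)


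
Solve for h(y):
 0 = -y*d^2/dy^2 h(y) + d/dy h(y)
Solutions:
 h(y) = C1 + C2*y^2


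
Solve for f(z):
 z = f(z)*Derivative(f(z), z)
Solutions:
 f(z) = -sqrt(C1 + z^2)
 f(z) = sqrt(C1 + z^2)


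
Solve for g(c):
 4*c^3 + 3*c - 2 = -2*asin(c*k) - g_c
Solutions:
 g(c) = C1 - c^4 - 3*c^2/2 + 2*c - 2*Piecewise((c*asin(c*k) + sqrt(-c^2*k^2 + 1)/k, Ne(k, 0)), (0, True))


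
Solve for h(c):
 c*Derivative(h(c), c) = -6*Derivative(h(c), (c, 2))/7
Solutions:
 h(c) = C1 + C2*erf(sqrt(21)*c/6)


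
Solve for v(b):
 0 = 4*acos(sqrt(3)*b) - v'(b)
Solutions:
 v(b) = C1 + 4*b*acos(sqrt(3)*b) - 4*sqrt(3)*sqrt(1 - 3*b^2)/3


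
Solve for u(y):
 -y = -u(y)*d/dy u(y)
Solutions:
 u(y) = -sqrt(C1 + y^2)
 u(y) = sqrt(C1 + y^2)


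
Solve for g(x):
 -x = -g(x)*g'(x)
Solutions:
 g(x) = -sqrt(C1 + x^2)
 g(x) = sqrt(C1 + x^2)


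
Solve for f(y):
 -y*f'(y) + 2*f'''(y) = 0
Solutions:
 f(y) = C1 + Integral(C2*airyai(2^(2/3)*y/2) + C3*airybi(2^(2/3)*y/2), y)


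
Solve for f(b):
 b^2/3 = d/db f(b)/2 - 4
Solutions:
 f(b) = C1 + 2*b^3/9 + 8*b


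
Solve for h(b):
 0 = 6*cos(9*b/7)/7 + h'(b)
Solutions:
 h(b) = C1 - 2*sin(9*b/7)/3


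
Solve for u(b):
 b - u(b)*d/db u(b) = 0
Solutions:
 u(b) = -sqrt(C1 + b^2)
 u(b) = sqrt(C1 + b^2)


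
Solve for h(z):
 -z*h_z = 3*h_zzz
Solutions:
 h(z) = C1 + Integral(C2*airyai(-3^(2/3)*z/3) + C3*airybi(-3^(2/3)*z/3), z)


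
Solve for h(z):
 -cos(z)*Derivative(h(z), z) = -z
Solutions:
 h(z) = C1 + Integral(z/cos(z), z)


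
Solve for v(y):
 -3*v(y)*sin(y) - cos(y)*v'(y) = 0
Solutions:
 v(y) = C1*cos(y)^3


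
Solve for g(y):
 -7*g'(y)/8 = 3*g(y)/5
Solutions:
 g(y) = C1*exp(-24*y/35)


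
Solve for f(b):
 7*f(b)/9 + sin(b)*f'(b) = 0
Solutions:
 f(b) = C1*(cos(b) + 1)^(7/18)/(cos(b) - 1)^(7/18)


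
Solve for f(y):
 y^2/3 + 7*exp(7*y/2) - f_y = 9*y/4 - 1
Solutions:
 f(y) = C1 + y^3/9 - 9*y^2/8 + y + 2*exp(7*y/2)
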